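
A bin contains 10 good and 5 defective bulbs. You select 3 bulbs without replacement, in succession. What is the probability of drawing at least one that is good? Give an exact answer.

P(no good) = 5/15 × 4/14 × 3/13 = 60/2730 = 2/91.
P(at least one) = 1 − 2/91 = 89/91.

89/91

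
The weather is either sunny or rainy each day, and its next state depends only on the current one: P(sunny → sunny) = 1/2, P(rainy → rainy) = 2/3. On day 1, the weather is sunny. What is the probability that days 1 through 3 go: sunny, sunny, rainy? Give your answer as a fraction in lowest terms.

1/4

Day 1 is given. For each transition, use the conditional probability from the current state:
P(sunny | sunny) = 1/2; P(rainy | sunny) = 1/2.
P = 1/2 × 1/2 = 1/4.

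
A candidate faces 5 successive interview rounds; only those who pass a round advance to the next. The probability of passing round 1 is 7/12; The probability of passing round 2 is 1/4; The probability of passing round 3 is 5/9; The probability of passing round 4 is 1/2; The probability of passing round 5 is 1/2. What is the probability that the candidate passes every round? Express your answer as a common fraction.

35/1728

The events are sequential, so multiply the conditional probabilities:
P = 7/12 × 1/4 × 5/9 × 1/2 × 1/2 = 35/1728.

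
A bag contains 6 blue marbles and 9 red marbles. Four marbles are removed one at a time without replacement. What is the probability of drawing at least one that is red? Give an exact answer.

P(no red) = 6/15 × 5/14 × 4/13 × 3/12 = 360/32760 = 1/91.
P(at least one) = 1 − 1/91 = 90/91.

90/91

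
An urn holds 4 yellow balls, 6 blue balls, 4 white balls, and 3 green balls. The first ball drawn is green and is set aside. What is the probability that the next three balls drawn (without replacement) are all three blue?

With the first ball removed, 6 blue remain out of 16.
P = 6/16 × 5/15 × 4/14 = 120/3360 = 1/28.

1/28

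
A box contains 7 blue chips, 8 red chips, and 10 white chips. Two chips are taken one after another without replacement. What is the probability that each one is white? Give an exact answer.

P = 10/25 × 9/24 = 90/600 = 3/20.

3/20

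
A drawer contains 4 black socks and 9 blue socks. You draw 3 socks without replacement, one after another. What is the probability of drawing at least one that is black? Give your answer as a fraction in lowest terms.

101/143

P(no black) = 9/13 × 8/12 × 7/11 = 504/1716 = 42/143.
P(at least one) = 1 − 42/143 = 101/143.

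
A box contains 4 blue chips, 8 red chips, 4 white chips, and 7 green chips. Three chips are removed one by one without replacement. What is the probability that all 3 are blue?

P(all blue) = 4/23 × 3/22 × 2/21 = 24/10626 = 4/1771.

4/1771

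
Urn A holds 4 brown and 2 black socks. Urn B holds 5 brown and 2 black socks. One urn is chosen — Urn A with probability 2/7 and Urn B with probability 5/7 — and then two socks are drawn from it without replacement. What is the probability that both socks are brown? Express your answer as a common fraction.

334/735

From Urn A: P(both brown) = (4/6)(3/5) = 2/5.
From Urn B: P(both brown) = (5/7)(4/6) = 10/21.
Total probability = (2/7)(2/5) + (5/7)(10/21) = 334/735.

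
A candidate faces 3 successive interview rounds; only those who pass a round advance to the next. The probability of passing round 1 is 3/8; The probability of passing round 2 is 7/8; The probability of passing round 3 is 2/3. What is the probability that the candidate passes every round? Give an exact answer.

7/32

The events are sequential, so multiply the conditional probabilities:
P = 3/8 × 7/8 × 2/3 = 42/192 = 7/32.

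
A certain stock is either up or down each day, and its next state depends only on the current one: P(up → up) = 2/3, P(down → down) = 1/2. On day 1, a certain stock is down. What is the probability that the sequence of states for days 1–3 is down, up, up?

1/3

Day 1 is given. For each transition, use the conditional probability from the current state:
P(up | down) = 1/2; P(up | up) = 2/3.
P = 1/2 × 2/3 = 2/6 = 1/3.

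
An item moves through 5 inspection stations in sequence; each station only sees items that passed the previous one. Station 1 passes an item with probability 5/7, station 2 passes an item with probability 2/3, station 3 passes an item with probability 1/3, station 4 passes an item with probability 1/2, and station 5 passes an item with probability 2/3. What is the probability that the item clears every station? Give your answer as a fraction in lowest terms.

The events are sequential, so multiply the conditional probabilities:
P = 5/7 × 2/3 × 1/3 × 1/2 × 2/3 = 20/378 = 10/189.

10/189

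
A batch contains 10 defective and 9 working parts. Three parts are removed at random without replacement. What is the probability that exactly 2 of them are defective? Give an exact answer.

One ordering (defective drawn first) has probability 10/19 × 9/18 × 9/17 = 810/5814 = 45/323.
There are C(3,2) = 3 such orderings, each equally likely, so P = 3 × 45/323 = 135/323.

135/323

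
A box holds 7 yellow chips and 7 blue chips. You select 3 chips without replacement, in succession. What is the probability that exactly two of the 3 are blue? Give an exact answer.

One ordering (blue drawn first) has probability 7/14 × 6/13 × 7/12 = 294/2184 = 7/52.
There are C(3,2) = 3 such orderings, each equally likely, so P = 3 × 7/52 = 21/52.

21/52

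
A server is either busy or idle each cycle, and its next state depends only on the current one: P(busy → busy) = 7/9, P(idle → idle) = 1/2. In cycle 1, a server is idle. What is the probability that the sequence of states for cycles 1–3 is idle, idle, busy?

1/4

Cycle 1 is given. For each transition, use the conditional probability from the current state:
P(idle | idle) = 1/2; P(busy | idle) = 1/2.
P = 1/2 × 1/2 = 1/4.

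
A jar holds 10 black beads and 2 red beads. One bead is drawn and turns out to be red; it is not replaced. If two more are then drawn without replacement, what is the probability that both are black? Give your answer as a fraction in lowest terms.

9/11

After the first draw, 10 of the remaining 11 beads are black.
P = 10/11 × 9/10 = 90/110 = 9/11.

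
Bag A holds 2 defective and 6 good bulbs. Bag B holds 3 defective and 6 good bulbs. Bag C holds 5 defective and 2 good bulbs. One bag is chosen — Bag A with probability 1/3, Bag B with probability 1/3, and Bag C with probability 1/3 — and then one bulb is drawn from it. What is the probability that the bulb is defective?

From Bag A: P(defective) = 2/8.
From Bag B: P(defective) = 3/9.
From Bag C: P(defective) = 5/7.
Total probability = (1/3)(2/8) + (1/3)(3/9) + (1/3)(5/7) = 109/252.

109/252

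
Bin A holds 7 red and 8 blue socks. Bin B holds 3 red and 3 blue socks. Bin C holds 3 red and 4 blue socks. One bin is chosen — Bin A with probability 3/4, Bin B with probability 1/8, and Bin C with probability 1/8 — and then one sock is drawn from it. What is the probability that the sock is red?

261/560

From Bin A: P(red) = 7/15.
From Bin B: P(red) = 3/6.
From Bin C: P(red) = 3/7.
Total probability = (3/4)(7/15) + (1/8)(3/6) + (1/8)(3/7) = 261/560.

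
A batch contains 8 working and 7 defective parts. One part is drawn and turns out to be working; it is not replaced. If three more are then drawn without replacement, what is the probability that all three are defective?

5/52

After the first draw, 7 of the remaining 14 parts are defective.
P = 7/14 × 6/13 × 5/12 = 210/2184 = 5/52.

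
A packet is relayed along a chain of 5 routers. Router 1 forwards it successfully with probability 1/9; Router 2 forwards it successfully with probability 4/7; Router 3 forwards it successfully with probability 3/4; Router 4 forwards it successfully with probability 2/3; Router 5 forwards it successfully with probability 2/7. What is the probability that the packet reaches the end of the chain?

4/441

The events are sequential, so multiply the conditional probabilities:
P = 1/9 × 4/7 × 3/4 × 2/3 × 2/7 = 48/5292 = 4/441.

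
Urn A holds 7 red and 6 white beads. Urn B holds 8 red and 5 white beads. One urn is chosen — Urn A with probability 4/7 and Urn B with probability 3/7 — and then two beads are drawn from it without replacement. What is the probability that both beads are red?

From Urn A: P(both red) = (7/13)(6/12) = 7/26.
From Urn B: P(both red) = (8/13)(7/12) = 14/39.
Total probability = (4/7)(7/26) + (3/7)(14/39) = 4/13.

4/13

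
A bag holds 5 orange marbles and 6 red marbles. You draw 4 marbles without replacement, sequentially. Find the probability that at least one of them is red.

65/66

P(no red) = 5/11 × 4/10 × 3/9 × 2/8 = 120/7920 = 1/66.
P(at least one) = 1 − 1/66 = 65/66.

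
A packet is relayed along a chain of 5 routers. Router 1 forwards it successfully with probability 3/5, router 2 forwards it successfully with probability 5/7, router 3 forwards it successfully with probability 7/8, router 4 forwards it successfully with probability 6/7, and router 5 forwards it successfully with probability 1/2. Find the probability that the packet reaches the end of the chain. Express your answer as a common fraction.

9/56

Each stage is reached only if all earlier stages succeed, so
P = 3/5 × 5/7 × 7/8 × 6/7 × 1/2 = 630/3920 = 9/56.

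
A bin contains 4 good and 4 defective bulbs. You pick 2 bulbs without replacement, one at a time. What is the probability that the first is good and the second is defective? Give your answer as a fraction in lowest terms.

2/7

Chain rule:
P = 4/8 × 4/7 = 16/56 = 2/7.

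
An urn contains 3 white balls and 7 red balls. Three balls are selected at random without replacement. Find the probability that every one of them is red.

7/24

P = 7/10 × 6/9 × 5/8 = 210/720 = 7/24.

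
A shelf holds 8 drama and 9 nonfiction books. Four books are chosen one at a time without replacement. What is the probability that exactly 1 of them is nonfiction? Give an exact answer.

18/85

One ordering (nonfiction drawn first) has probability 9/17 × 8/16 × 7/15 × 6/14 = 3024/57120 = 9/170.
There are C(4,1) = 4 such orderings, each equally likely, so P = 4 × 9/170 = 18/85.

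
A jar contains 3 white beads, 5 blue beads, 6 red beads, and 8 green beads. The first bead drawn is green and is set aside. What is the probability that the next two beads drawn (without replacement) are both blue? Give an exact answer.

1/21

After the first draw, 5 of the remaining 21 beads are blue.
P = 5/21 × 4/20 = 20/420 = 1/21.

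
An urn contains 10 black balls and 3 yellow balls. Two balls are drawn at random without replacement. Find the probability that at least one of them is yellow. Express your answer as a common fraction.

P(no yellow) = 10/13 × 9/12 = 90/156 = 15/26.
P(at least one) = 1 − 15/26 = 11/26.

11/26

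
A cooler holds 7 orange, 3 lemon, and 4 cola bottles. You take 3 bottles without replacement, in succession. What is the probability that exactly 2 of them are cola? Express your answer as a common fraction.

One ordering (cola drawn first) has probability 4/14 × 3/13 × 10/12 = 120/2184 = 5/91.
There are C(3,2) = 3 such orderings, each equally likely, so P = 3 × 5/91 = 15/91.

15/91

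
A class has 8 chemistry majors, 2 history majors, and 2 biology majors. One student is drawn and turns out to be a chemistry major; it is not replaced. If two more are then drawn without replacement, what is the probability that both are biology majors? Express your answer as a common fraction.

After the first draw, 2 of the remaining 11 students are biology majors.
P = 2/11 × 1/10 = 2/110 = 1/55.

1/55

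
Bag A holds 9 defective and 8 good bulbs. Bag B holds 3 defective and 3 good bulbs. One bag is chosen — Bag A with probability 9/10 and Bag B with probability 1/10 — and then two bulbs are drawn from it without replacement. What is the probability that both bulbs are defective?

From Bag A: P(both defective) = (9/17)(8/16) = 9/34.
From Bag B: P(both defective) = (3/6)(2/5) = 1/5.
Total probability = (9/10)(9/34) + (1/10)(1/5) = 439/1700.

439/1700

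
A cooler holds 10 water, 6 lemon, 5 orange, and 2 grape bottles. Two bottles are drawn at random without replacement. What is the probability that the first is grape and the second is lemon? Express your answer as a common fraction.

6/253

Chain rule:
P = 2/23 × 6/22 = 12/506 = 6/253.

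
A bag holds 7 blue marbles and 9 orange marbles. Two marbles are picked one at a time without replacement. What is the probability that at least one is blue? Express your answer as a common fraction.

P(no blue) = 9/16 × 8/15 = 72/240 = 3/10.
P(at least one) = 1 − 3/10 = 7/10.

7/10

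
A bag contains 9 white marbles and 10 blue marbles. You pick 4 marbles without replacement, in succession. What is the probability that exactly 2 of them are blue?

135/323

One ordering (blue drawn first) has probability 10/19 × 9/18 × 9/17 × 8/16 = 6480/93024 = 45/646.
There are C(4,2) = 6 such orderings, each equally likely, so P = 6 × 45/646 = 135/323.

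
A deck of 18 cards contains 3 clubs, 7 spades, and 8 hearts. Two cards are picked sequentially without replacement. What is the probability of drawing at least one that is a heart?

P(no hearts) = 10/18 × 9/17 = 90/306 = 5/17.
P(at least one) = 1 − 5/17 = 12/17.

12/17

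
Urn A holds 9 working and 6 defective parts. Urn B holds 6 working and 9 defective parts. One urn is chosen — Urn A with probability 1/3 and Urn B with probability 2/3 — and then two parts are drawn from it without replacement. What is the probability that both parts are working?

22/105

From Urn A: P(both working) = (9/15)(8/14) = 12/35.
From Urn B: P(both working) = (6/15)(5/14) = 1/7.
Total probability = (1/3)(12/35) + (2/3)(1/7) = 22/105.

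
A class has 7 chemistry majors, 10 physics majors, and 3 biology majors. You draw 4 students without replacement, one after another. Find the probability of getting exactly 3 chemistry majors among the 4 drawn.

91/969

One ordering (chemistry majors drawn first) has probability 7/20 × 6/19 × 5/18 × 13/17 = 2730/116280 = 91/3876.
There are C(4,3) = 4 such orderings, each equally likely, so P = 4 × 91/3876 = 91/969.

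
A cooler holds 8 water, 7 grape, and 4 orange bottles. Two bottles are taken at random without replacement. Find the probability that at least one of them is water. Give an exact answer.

P(no water) = 11/19 × 10/18 = 110/342 = 55/171.
P(at least one) = 1 − 55/171 = 116/171.

116/171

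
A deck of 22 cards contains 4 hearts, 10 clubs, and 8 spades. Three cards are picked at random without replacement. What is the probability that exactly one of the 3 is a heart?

153/385

One ordering (a heart drawn first) has probability 4/22 × 18/21 × 17/20 = 1224/9240 = 51/385.
There are C(3,1) = 3 such orderings, each equally likely, so P = 3 × 51/385 = 153/385.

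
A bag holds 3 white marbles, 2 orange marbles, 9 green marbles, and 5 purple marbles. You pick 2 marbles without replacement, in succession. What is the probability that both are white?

1/57

P(every draw is white) = 3/19 × 2/18 = 6/342 = 1/57.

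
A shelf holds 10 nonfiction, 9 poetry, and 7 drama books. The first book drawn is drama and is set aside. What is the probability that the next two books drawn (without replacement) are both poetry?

3/25

After the first draw, 9 of the remaining 25 books are poetry.
P = 9/25 × 8/24 = 72/600 = 3/25.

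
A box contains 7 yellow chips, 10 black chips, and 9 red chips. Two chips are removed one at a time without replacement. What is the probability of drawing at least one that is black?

P(no black) = 16/26 × 15/25 = 240/650 = 24/65.
P(at least one) = 1 − 24/65 = 41/65.

41/65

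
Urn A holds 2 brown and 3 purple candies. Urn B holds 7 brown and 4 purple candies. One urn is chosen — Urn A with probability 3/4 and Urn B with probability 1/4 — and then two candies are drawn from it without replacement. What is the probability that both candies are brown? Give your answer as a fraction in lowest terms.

From Urn A: P(both brown) = (2/5)(1/4) = 1/10.
From Urn B: P(both brown) = (7/11)(6/10) = 21/55.
Total probability = (3/4)(1/10) + (1/4)(21/55) = 15/88.

15/88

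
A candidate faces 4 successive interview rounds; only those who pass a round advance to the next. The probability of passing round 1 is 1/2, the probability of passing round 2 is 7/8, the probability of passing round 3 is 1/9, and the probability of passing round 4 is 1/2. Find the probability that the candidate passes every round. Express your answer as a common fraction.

The events are sequential, so multiply the conditional probabilities:
P = 1/2 × 7/8 × 1/9 × 1/2 = 7/288.

7/288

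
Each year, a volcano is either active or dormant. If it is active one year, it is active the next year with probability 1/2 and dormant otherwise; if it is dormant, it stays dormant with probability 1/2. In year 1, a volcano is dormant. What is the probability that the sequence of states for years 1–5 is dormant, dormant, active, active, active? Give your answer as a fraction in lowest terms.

1/16

Year 1 is given. For each transition, use the conditional probability from the current state:
P(dormant | dormant) = 1/2; P(active | dormant) = 1/2; P(active | active) = 1/2; P(active | active) = 1/2.
P = 1/2 × 1/2 × 1/2 × 1/2 = 1/16.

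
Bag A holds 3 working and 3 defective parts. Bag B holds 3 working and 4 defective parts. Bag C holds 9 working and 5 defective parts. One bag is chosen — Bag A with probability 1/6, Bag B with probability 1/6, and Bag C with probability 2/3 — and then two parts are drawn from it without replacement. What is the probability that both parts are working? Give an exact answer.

146/455

From Bag A: P(both working) = (3/6)(2/5) = 1/5.
From Bag B: P(both working) = (3/7)(2/6) = 1/7.
From Bag C: P(both working) = (9/14)(8/13) = 36/91.
Total probability = (1/6)(1/5) + (1/6)(1/7) + (2/3)(36/91) = 146/455.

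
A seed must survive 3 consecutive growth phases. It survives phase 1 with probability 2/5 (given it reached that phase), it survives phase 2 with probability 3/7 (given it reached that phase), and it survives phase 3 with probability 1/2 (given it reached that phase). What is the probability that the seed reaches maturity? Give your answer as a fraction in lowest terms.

The events are sequential, so multiply the conditional probabilities:
P = 2/5 × 3/7 × 1/2 = 6/70 = 3/35.

3/35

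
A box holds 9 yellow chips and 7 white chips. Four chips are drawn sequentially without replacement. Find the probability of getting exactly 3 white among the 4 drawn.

9/52

One ordering (white drawn first) has probability 7/16 × 6/15 × 5/14 × 9/13 = 1890/43680 = 9/208.
There are C(4,3) = 4 such orderings, each equally likely, so P = 4 × 9/208 = 9/52.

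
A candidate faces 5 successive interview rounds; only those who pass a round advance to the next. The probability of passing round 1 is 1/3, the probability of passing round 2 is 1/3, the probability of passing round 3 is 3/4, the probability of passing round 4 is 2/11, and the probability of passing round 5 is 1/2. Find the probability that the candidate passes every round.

1/132

Each stage is reached only if all earlier stages succeed, so
P = 1/3 × 1/3 × 3/4 × 2/11 × 1/2 = 6/792 = 1/132.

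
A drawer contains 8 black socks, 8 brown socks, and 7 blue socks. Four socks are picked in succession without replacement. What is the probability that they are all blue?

1/253

P = 7/23 × 6/22 × 5/21 × 4/20 = 840/212520 = 1/253.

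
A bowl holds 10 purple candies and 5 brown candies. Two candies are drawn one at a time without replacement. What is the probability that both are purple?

3/7

P(every draw is purple) = 10/15 × 9/14 = 90/210 = 3/7.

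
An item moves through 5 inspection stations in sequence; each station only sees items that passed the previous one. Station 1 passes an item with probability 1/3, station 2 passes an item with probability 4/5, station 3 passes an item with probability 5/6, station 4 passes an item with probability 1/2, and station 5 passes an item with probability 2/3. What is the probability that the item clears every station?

2/27

The events are sequential, so multiply the conditional probabilities:
P = 1/3 × 4/5 × 5/6 × 1/2 × 2/3 = 40/540 = 2/27.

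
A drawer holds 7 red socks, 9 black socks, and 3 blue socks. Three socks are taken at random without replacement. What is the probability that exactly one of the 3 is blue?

One ordering (blue drawn first) has probability 3/19 × 16/18 × 15/17 = 720/5814 = 40/323.
There are C(3,1) = 3 such orderings, each equally likely, so P = 3 × 40/323 = 120/323.

120/323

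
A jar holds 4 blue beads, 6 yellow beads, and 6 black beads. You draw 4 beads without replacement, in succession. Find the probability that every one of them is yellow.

3/364

P(all yellow) = 6/16 × 5/15 × 4/14 × 3/13 = 360/43680 = 3/364.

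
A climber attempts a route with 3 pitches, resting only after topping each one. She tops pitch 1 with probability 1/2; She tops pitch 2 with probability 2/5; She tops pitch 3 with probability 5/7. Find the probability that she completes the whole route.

1/7

The events are sequential, so multiply the conditional probabilities:
P = 1/2 × 2/5 × 5/7 = 10/70 = 1/7.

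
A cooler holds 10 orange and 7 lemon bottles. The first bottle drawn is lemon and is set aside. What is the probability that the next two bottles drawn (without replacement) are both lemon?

1/8

With the first bottle removed, 6 lemon remain out of 16.
P = 6/16 × 5/15 = 30/240 = 1/8.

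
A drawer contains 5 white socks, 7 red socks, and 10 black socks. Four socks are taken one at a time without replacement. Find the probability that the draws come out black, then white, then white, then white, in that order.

5/1463

Multiply the probability of each draw given the previous ones:
P = 10/22 × 5/21 × 4/20 × 3/19 = 600/175560 = 5/1463.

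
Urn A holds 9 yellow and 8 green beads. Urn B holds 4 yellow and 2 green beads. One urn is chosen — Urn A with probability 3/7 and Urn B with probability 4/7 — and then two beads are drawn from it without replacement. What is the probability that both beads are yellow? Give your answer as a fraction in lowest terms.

From Urn A: P(both yellow) = (9/17)(8/16) = 9/34.
From Urn B: P(both yellow) = (4/6)(3/5) = 2/5.
Total probability = (3/7)(9/34) + (4/7)(2/5) = 407/1190.

407/1190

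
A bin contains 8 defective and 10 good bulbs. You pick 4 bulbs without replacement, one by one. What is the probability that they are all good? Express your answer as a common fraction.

P(all good) = 10/18 × 9/17 × 8/16 × 7/15 = 5040/73440 = 7/102.

7/102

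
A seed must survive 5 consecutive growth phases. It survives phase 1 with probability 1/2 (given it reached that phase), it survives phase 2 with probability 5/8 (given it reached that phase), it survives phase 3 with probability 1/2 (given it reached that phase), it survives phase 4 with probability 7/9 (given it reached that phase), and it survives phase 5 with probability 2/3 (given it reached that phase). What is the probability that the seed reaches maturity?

35/432

The events are sequential, so multiply the conditional probabilities:
P = 1/2 × 5/8 × 1/2 × 7/9 × 2/3 = 70/864 = 35/432.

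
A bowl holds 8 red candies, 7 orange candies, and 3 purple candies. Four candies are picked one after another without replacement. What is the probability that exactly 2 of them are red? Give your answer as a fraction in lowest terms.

One ordering (red drawn first) has probability 8/18 × 7/17 × 10/16 × 9/15 = 5040/73440 = 7/102.
There are C(4,2) = 6 such orderings, each equally likely, so P = 6 × 7/102 = 7/17.

7/17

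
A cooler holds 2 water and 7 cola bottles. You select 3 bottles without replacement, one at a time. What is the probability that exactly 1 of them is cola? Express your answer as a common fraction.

1/12

One ordering (cola drawn first) has probability 7/9 × 2/8 × 1/7 = 14/504 = 1/36.
There are C(3,1) = 3 such orderings, each equally likely, so P = 3 × 1/36 = 1/12.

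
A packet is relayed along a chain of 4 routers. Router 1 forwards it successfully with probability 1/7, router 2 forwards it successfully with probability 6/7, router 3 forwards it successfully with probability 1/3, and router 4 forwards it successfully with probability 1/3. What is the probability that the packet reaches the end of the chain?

2/147

Each stage is reached only if all earlier stages succeed, so
P = 1/7 × 6/7 × 1/3 × 1/3 = 6/441 = 2/147.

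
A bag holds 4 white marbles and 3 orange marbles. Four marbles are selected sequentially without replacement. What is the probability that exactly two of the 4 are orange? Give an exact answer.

18/35

One ordering (orange drawn first) has probability 3/7 × 2/6 × 4/5 × 3/4 = 72/840 = 3/35.
There are C(4,2) = 6 such orderings, each equally likely, so P = 6 × 3/35 = 18/35.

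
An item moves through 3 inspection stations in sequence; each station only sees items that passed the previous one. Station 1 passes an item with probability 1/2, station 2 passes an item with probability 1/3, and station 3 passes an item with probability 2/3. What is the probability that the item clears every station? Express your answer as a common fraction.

Multiplying along the chain,
P = 1/2 × 1/3 × 2/3 = 2/18 = 1/9.

1/9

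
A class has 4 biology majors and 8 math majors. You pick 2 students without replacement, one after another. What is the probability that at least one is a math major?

P(no math majors) = 4/12 × 3/11 = 12/132 = 1/11.
P(at least one) = 1 − 1/11 = 10/11.

10/11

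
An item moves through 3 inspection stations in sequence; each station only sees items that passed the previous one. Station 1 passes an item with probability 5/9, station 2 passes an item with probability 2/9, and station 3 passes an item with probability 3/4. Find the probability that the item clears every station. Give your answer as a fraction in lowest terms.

The events are sequential, so multiply the conditional probabilities:
P = 5/9 × 2/9 × 3/4 = 30/324 = 5/54.

5/54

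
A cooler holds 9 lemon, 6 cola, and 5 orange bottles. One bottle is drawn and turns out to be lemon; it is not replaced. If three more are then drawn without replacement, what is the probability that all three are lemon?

56/969

After the first draw, 8 of the remaining 19 bottles are lemon.
P = 8/19 × 7/18 × 6/17 = 336/5814 = 56/969.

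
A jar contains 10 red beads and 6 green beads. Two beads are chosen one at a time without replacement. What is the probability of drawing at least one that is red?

P(no red) = 6/16 × 5/15 = 30/240 = 1/8.
P(at least one) = 1 − 1/8 = 7/8.

7/8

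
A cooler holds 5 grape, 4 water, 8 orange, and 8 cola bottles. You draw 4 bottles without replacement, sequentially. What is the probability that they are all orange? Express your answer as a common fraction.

7/1265

P = 8/25 × 7/24 × 6/23 × 5/22 = 1680/303600 = 7/1265.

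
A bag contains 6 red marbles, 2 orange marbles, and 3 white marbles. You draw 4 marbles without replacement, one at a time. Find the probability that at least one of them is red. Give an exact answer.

65/66

P(no red) = 5/11 × 4/10 × 3/9 × 2/8 = 120/7920 = 1/66.
P(at least one) = 1 − 1/66 = 65/66.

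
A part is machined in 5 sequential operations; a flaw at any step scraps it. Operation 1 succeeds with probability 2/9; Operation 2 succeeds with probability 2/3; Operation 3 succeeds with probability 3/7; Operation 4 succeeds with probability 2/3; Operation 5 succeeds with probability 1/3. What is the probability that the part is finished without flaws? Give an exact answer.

The events are sequential, so multiply the conditional probabilities:
P = 2/9 × 2/3 × 3/7 × 2/3 × 1/3 = 24/1701 = 8/567.

8/567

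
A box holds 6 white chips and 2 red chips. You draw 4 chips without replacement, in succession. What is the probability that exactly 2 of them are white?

3/14

One ordering (white drawn first) has probability 6/8 × 5/7 × 2/6 × 1/5 = 60/1680 = 1/28.
There are C(4,2) = 6 such orderings, each equally likely, so P = 6 × 1/28 = 3/14.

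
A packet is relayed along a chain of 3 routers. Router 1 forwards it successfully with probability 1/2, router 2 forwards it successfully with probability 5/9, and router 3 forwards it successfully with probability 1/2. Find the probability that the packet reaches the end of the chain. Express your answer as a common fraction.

The events are sequential, so multiply the conditional probabilities:
P = 1/2 × 5/9 × 1/2 = 5/36.

5/36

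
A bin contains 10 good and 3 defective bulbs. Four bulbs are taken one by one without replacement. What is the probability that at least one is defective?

P(no defective) = 10/13 × 9/12 × 8/11 × 7/10 = 5040/17160 = 42/143.
P(at least one) = 1 − 42/143 = 101/143.

101/143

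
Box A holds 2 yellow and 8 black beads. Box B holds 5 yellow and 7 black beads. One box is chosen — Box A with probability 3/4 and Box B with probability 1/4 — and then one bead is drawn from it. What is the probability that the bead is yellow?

From Box A: P(yellow) = 2/10.
From Box B: P(yellow) = 5/12.
Total probability = (3/4)(2/10) + (1/4)(5/12) = 61/240.

61/240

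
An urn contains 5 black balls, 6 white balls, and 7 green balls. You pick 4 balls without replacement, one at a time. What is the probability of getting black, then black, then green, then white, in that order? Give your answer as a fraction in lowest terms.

Each draw changes the counts, so multiply the conditional probabilities along the sequence:
P = 5/18 × 4/17 × 7/16 × 6/15 = 840/73440 = 7/612.

7/612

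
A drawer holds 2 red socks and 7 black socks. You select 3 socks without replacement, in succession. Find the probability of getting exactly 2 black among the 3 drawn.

1/2

One ordering (black drawn first) has probability 7/9 × 6/8 × 2/7 = 84/504 = 1/6.
There are C(3,2) = 3 such orderings, each equally likely, so P = 3 × 1/6 = 1/2.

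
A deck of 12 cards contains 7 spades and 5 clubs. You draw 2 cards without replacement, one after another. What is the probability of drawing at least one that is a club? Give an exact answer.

15/22

P(no clubs) = 7/12 × 6/11 = 42/132 = 7/22.
P(at least one) = 1 − 7/22 = 15/22.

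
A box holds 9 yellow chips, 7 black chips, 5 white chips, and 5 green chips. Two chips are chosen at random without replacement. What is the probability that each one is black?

21/325

P = 7/26 × 6/25 = 42/650 = 21/325.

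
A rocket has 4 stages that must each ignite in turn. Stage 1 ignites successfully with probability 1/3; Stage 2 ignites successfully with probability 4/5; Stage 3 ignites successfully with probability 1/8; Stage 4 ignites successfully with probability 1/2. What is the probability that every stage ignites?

1/60

The events are sequential, so multiply the conditional probabilities:
P = 1/3 × 4/5 × 1/8 × 1/2 = 4/240 = 1/60.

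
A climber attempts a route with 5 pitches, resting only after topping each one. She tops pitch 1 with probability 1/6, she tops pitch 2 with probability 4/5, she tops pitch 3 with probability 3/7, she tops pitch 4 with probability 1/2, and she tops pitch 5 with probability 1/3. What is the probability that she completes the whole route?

Multiplying along the chain,
P = 1/6 × 4/5 × 3/7 × 1/2 × 1/3 = 12/1260 = 1/105.

1/105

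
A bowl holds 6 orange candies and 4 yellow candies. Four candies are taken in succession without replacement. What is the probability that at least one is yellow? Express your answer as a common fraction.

13/14

P(no yellow) = 6/10 × 5/9 × 4/8 × 3/7 = 360/5040 = 1/14.
P(at least one) = 1 − 1/14 = 13/14.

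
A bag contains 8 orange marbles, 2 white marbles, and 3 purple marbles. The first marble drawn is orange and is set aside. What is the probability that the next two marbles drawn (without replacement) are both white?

With the first marble removed, 2 white remain out of 12.
P = 2/12 × 1/11 = 2/132 = 1/66.

1/66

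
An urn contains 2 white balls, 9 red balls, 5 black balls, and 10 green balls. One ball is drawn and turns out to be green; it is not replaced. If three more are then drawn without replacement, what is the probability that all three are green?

After the first draw, 9 of the remaining 25 balls are green.
P = 9/25 × 8/24 × 7/23 = 504/13800 = 21/575.

21/575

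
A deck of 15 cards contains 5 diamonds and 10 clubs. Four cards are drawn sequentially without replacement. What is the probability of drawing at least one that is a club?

P(no clubs) = 5/15 × 4/14 × 3/13 × 2/12 = 120/32760 = 1/273.
P(at least one) = 1 − 1/273 = 272/273.

272/273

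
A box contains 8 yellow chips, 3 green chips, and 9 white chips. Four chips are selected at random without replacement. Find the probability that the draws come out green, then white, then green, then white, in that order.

Chain rule:
P = 3/20 × 9/19 × 2/18 × 8/17 = 432/116280 = 6/1615.

6/1615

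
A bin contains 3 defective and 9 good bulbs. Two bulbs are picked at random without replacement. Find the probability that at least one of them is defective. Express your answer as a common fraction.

5/11

P(no defective) = 9/12 × 8/11 = 72/132 = 6/11.
P(at least one) = 1 − 6/11 = 5/11.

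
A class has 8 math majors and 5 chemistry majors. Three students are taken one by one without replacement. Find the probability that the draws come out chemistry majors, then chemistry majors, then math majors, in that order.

40/429

Multiply the probability of each draw given the previous ones:
P = 5/13 × 4/12 × 8/11 = 160/1716 = 40/429.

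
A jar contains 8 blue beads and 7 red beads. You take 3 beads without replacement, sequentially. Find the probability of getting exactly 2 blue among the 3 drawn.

28/65

One ordering (blue drawn first) has probability 8/15 × 7/14 × 7/13 = 392/2730 = 28/195.
There are C(3,2) = 3 such orderings, each equally likely, so P = 3 × 28/195 = 28/65.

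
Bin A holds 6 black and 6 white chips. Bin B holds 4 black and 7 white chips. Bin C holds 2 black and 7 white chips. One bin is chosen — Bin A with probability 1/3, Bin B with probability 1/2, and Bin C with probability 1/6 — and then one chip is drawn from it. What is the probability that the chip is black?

229/594

From Bin A: P(black) = 6/12.
From Bin B: P(black) = 4/11.
From Bin C: P(black) = 2/9.
Total probability = (1/3)(6/12) + (1/2)(4/11) + (1/6)(2/9) = 229/594.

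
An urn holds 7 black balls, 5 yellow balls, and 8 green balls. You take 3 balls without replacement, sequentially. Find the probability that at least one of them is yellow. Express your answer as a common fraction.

P(no yellow) = 15/20 × 14/19 × 13/18 = 2730/6840 = 91/228.
P(at least one) = 1 − 91/228 = 137/228.

137/228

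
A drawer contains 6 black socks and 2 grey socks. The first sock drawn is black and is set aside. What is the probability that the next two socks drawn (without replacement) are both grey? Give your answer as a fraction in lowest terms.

1/21

After the first draw, 2 of the remaining 7 socks are grey.
P = 2/7 × 1/6 = 2/42 = 1/21.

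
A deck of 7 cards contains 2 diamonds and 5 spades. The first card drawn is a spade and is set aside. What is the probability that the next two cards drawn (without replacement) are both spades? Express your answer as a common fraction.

With the first card removed, 4 spades remain out of 6.
P = 4/6 × 3/5 = 12/30 = 2/5.

2/5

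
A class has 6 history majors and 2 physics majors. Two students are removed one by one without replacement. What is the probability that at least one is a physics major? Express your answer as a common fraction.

P(no physics majors) = 6/8 × 5/7 = 30/56 = 15/28.
P(at least one) = 1 − 15/28 = 13/28.

13/28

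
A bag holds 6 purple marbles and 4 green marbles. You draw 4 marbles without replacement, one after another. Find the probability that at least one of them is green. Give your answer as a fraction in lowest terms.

P(no green) = 6/10 × 5/9 × 4/8 × 3/7 = 360/5040 = 1/14.
P(at least one) = 1 − 1/14 = 13/14.

13/14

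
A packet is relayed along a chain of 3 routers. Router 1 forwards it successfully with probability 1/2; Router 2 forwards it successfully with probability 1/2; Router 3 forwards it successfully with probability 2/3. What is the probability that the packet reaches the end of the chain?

1/6

The events are sequential, so multiply the conditional probabilities:
P = 1/2 × 1/2 × 2/3 = 2/12 = 1/6.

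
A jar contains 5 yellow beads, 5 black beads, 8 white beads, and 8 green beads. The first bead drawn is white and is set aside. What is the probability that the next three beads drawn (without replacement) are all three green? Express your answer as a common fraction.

With the first bead removed, 8 green remain out of 25.
P = 8/25 × 7/24 × 6/23 = 336/13800 = 14/575.

14/575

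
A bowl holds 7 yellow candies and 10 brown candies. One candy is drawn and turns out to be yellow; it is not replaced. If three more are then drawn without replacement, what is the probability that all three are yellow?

After the first draw, 6 of the remaining 16 candies are yellow.
P = 6/16 × 5/15 × 4/14 = 120/3360 = 1/28.

1/28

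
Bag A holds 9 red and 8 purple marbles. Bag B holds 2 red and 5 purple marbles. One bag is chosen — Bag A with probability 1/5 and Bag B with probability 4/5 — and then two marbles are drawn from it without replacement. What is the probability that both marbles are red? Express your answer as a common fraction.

65/714

From Bag A: P(both red) = (9/17)(8/16) = 9/34.
From Bag B: P(both red) = (2/7)(1/6) = 1/21.
Total probability = (1/5)(9/34) + (4/5)(1/21) = 65/714.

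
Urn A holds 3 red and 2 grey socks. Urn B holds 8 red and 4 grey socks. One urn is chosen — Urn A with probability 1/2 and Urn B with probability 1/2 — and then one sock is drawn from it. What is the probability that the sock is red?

19/30

From Urn A: P(red) = 3/5.
From Urn B: P(red) = 8/12.
Total probability = (1/2)(3/5) + (1/2)(8/12) = 19/30.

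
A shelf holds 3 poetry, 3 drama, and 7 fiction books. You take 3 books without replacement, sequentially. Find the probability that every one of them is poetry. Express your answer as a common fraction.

P(all poetry) = 3/13 × 2/12 × 1/11 = 6/1716 = 1/286.

1/286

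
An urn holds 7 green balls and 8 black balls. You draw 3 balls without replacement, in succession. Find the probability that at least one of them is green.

57/65

P(no green) = 8/15 × 7/14 × 6/13 = 336/2730 = 8/65.
P(at least one) = 1 − 8/65 = 57/65.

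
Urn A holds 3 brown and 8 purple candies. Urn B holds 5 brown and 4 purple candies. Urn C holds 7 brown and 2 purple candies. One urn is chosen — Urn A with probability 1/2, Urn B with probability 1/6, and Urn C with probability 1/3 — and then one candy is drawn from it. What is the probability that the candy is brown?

From Urn A: P(brown) = 3/11.
From Urn B: P(brown) = 5/9.
From Urn C: P(brown) = 7/9.
Total probability = (1/2)(3/11) + (1/6)(5/9) + (1/3)(7/9) = 145/297.

145/297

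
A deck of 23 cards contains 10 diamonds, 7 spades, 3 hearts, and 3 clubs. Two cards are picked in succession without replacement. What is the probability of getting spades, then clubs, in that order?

21/506

Each draw changes the counts, so multiply the conditional probabilities along the sequence:
P = 7/23 × 3/22 = 21/506.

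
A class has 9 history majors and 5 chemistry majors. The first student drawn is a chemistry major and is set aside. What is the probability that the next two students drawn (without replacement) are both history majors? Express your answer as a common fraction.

After the first draw, 9 of the remaining 13 students are history majors.
P = 9/13 × 8/12 = 72/156 = 6/13.

6/13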